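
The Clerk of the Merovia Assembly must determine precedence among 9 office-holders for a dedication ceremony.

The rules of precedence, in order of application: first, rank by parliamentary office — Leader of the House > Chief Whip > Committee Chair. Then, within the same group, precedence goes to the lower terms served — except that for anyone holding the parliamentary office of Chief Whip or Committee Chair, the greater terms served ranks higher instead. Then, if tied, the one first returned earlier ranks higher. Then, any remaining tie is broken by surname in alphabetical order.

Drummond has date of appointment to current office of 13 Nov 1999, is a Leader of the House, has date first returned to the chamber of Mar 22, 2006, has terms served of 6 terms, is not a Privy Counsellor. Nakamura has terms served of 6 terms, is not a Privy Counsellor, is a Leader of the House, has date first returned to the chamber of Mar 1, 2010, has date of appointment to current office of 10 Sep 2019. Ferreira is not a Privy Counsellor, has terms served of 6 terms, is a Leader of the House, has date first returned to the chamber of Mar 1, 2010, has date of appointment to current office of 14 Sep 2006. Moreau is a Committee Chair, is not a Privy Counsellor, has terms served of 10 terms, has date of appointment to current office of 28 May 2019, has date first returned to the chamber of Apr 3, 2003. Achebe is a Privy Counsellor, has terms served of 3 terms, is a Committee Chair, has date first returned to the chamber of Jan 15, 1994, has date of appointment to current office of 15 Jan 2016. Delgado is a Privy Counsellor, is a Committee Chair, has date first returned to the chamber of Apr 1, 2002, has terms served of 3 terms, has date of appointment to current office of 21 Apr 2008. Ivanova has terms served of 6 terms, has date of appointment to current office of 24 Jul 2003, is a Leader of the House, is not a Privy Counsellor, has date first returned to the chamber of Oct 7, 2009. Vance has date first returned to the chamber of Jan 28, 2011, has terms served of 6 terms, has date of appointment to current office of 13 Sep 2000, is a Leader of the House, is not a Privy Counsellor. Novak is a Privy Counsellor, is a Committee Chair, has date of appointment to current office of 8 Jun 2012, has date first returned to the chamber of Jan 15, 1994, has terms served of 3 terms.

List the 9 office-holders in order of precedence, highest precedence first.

Drummond, Ivanova, Ferreira, Nakamura, Vance, Moreau, Achebe, Novak, Delgado

By parliamentary office: Drummond, Ivanova, Ferreira, Nakamura and Vance (Leader of the House); then Moreau, Achebe, Novak and Delgado (Committee Chair).
Drummond, Ivanova, Ferreira, Nakamura and Vance all have terms served 6 terms, so the next rule applies.
Among Drummond, Ivanova, Ferreira, Nakamura and Vance, by date first returned to the chamber (earlier first): Drummond (Mar 22, 2006) before Ivanova (Oct 7, 2009) before Ferreira and Nakamura (Mar 1, 2010) before Vance (Jan 28, 2011).
Among Ferreira and Nakamura, alphabetically by surname: Ferreira before Nakamura.
Among Moreau, Achebe, Novak and Delgado, by terms served (higher first) (reversed rule for this group): Moreau (10 terms) before Achebe, Novak and Delgado (3 terms).
Among Achebe, Novak and Delgado, by date first returned to the chamber (earlier first): Achebe and Novak (Jan 15, 1994) before Delgado (Apr 1, 2002).
Among Achebe and Novak, alphabetically by surname: Achebe before Novak.
Full order: Drummond, Ivanova, Ferreira, Nakamura, Vance, Moreau, Achebe, Novak, Delgado.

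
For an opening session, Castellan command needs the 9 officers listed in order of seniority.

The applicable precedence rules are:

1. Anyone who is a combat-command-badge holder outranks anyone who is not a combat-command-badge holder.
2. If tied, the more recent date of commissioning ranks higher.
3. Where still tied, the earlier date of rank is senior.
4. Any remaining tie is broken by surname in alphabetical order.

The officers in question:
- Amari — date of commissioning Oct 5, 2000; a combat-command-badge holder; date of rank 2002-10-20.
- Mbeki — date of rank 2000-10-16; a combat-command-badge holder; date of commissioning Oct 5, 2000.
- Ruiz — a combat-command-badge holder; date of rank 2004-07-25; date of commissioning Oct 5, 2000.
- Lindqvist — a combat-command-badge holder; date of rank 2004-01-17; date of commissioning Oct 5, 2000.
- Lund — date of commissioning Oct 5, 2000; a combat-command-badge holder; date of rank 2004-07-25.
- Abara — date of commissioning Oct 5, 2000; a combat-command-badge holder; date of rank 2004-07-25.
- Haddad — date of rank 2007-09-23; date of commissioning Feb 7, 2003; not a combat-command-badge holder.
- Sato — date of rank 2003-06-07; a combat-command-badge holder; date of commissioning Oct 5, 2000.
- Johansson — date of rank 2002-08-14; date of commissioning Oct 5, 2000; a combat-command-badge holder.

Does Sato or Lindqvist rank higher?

Sato

By the first rule: Mbeki, Johansson, Amari, Sato, Lindqvist, Abara, Lund and Ruiz (each a combat-command-badge holder); then Haddad (not a combat-command-badge holder).
Mbeki, Johansson, Amari, Sato, Lindqvist, Abara, Lund and Ruiz all have date of commissioning Oct 5, 2000, so the next rule applies.
Among Mbeki, Johansson, Amari, Sato, Lindqvist, Abara, Lund and Ruiz, by date of rank (earlier first): Mbeki (2000-10-16) before Johansson (2002-08-14) before Amari (2002-10-20) before Sato (2003-06-07) before Lindqvist (2004-01-17) before Abara, Lund and Ruiz (2004-07-25).
Among Abara, Lund and Ruiz, alphabetically by surname: Abara before Lund before Ruiz.
So Sato takes precedence.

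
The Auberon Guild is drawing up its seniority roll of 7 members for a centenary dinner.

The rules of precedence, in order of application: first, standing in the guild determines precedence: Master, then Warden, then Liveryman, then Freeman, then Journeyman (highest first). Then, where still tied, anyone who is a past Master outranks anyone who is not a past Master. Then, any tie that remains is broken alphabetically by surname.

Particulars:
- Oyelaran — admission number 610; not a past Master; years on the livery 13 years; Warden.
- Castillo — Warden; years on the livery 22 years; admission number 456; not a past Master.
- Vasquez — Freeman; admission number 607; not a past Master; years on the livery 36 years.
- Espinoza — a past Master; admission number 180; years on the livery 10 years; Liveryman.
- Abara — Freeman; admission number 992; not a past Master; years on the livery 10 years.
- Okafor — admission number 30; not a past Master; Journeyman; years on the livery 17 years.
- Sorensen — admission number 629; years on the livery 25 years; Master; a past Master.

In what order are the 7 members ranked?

Sorensen, Castillo, Oyelaran, Espinoza, Abara, Vasquez, Okafor

By standing in the guild: Sorensen (Master); then Castillo and Oyelaran (Warden); then Espinoza (Liveryman); then Abara and Vasquez (Freeman); then Okafor (Journeyman).
Castillo and Oyelaran are each not a past Master, so the next rule applies.
Among Castillo and Oyelaran, alphabetically by surname: Castillo before Oyelaran.
Abara and Vasquez are each not a past Master, so the next rule applies.
Among Abara and Vasquez, alphabetically by surname: Abara before Vasquez.
Full order: Sorensen, Castillo, Oyelaran, Espinoza, Abara, Vasquez, Okafor.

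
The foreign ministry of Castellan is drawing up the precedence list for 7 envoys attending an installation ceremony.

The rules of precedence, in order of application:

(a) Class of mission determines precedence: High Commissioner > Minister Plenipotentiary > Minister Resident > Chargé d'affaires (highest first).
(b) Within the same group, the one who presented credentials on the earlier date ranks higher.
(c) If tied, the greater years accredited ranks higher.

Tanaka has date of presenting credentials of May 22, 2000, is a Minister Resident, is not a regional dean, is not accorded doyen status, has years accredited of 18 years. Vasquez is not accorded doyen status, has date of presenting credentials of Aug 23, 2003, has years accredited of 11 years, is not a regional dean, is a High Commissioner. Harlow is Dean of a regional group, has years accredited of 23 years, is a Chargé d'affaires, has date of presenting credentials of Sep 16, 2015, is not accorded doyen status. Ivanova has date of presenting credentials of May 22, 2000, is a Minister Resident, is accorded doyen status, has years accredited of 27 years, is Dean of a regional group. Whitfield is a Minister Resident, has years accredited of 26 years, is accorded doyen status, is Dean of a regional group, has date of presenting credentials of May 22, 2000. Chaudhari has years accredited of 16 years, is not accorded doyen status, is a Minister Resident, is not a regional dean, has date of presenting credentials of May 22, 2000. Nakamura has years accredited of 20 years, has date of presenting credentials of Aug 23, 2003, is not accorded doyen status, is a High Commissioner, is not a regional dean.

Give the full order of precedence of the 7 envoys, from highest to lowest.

By class of mission: Nakamura and Vasquez (High Commissioner); then Ivanova, Whitfield, Tanaka and Chaudhari (Minister Resident); then Harlow (Chargé d'affaires).
Nakamura and Vasquez both have date of presenting credentials Aug 23, 2003, so the next rule applies.
Among Nakamura and Vasquez, by years accredited (higher first): Nakamura (20 years) before Vasquez (11 years).
Ivanova, Whitfield, Tanaka and Chaudhari all have date of presenting credentials May 22, 2000, so the next rule applies.
Among Ivanova, Whitfield, Tanaka and Chaudhari, by years accredited (higher first): Ivanova (27 years) before Whitfield (26 years) before Tanaka (18 years) before Chaudhari (16 years).
Full order: Nakamura, Vasquez, Ivanova, Whitfield, Tanaka, Chaudhari, Harlow.

Nakamura, Vasquez, Ivanova, Whitfield, Tanaka, Chaudhari, Harlow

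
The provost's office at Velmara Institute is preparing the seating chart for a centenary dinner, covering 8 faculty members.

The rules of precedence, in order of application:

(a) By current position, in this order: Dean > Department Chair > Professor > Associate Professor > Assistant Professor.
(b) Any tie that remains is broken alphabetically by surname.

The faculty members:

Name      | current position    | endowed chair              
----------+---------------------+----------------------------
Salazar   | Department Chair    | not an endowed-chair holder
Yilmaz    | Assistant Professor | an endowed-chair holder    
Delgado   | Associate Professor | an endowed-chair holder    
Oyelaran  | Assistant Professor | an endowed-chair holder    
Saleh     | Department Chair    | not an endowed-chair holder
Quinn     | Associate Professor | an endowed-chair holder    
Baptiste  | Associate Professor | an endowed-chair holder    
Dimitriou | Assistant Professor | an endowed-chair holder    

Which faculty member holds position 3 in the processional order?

Baptiste

By current position: Salazar and Saleh (Department Chair); then Baptiste, Delgado and Quinn (Associate Professor); then Dimitriou, Oyelaran and Yilmaz (Assistant Professor).
Among Salazar and Saleh, alphabetically by surname: Salazar before Saleh.
Among Baptiste, Delgado and Quinn, alphabetically by surname: Baptiste before Delgado before Quinn.
Among Dimitriou, Oyelaran and Yilmaz, alphabetically by surname: Dimitriou before Oyelaran before Yilmaz.
Order: Salazar, Saleh, Baptiste, Delgado, Quinn, Dimitriou, Oyelaran, Yilmaz.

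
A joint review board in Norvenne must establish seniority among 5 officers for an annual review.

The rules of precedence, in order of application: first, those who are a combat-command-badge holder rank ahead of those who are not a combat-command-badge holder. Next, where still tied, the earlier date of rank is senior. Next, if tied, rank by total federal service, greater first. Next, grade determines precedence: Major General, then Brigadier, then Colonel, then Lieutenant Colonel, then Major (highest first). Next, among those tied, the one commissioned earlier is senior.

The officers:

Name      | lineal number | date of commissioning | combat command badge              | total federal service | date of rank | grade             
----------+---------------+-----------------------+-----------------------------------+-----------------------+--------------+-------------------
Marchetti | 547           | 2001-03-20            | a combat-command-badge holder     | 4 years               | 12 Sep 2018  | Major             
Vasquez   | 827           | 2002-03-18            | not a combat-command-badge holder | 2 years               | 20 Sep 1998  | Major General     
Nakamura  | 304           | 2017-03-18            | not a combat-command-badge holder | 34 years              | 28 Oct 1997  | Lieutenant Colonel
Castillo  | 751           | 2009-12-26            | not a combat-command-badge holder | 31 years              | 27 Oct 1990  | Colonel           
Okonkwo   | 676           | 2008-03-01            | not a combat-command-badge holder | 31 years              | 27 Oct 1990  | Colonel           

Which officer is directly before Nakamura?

By the first rule: Marchetti (a combat-command-badge holder); then Okonkwo, Castillo, Nakamura and Vasquez (each not a combat-command-badge holder).
Among Okonkwo, Castillo, Nakamura and Vasquez, by date of rank (earlier first): Okonkwo and Castillo (27 Oct 1990) before Nakamura (28 Oct 1997) before Vasquez (20 Sep 1998).
Okonkwo and Castillo both have total federal service 31 years, so the next rule applies.
Okonkwo and Castillo are each Colonel, so the next rule applies.
Among Okonkwo and Castillo, by date of commissioning (earlier first): Okonkwo (2008-03-01) before Castillo (2009-12-26).
Order: Marchetti, Okonkwo, Castillo, Nakamura, Vasquez.

Castillo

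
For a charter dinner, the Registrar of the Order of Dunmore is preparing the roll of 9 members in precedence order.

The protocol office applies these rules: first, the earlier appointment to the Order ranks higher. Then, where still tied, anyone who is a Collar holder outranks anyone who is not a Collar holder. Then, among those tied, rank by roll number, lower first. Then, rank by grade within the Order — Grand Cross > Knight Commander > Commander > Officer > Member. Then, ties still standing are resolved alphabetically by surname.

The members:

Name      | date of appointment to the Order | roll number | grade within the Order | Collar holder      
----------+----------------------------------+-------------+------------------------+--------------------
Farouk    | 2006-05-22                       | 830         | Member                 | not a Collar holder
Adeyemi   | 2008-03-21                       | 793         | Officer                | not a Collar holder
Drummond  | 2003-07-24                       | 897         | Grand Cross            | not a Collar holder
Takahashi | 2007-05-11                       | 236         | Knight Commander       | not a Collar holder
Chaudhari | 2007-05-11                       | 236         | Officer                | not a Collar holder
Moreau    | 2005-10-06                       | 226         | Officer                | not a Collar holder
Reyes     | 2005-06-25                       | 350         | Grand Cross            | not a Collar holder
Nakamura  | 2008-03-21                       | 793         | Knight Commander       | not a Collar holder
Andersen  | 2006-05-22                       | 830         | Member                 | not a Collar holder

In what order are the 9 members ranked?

By date of appointment to the Order (earlier first): Drummond (2003-07-24); then Reyes (2005-06-25); then Moreau (2005-10-06); then Andersen and Farouk (both 2006-05-22); then Takahashi and Chaudhari (both 2007-05-11); then Nakamura and Adeyemi (both 2008-03-21).
Andersen and Farouk are each not a Collar holder, so the next rule applies.
Andersen and Farouk both have roll number 830, so the next rule applies.
Andersen and Farouk are each Member, so the next rule applies.
Among Andersen and Farouk, alphabetically by surname: Andersen before Farouk.
Takahashi and Chaudhari are each not a Collar holder, so the next rule applies.
Takahashi and Chaudhari both have roll number 236, so the next rule applies.
Among Takahashi and Chaudhari, by grade within the Order: Takahashi (Knight Commander) before Chaudhari (Officer).
Nakamura and Adeyemi are each not a Collar holder, so the next rule applies.
Nakamura and Adeyemi both have roll number 793, so the next rule applies.
Among Nakamura and Adeyemi, by grade within the Order: Nakamura (Knight Commander) before Adeyemi (Officer).
Full order: Drummond, Reyes, Moreau, Andersen, Farouk, Takahashi, Chaudhari, Nakamura, Adeyemi.

Drummond, Reyes, Moreau, Andersen, Farouk, Takahashi, Chaudhari, Nakamura, Adeyemi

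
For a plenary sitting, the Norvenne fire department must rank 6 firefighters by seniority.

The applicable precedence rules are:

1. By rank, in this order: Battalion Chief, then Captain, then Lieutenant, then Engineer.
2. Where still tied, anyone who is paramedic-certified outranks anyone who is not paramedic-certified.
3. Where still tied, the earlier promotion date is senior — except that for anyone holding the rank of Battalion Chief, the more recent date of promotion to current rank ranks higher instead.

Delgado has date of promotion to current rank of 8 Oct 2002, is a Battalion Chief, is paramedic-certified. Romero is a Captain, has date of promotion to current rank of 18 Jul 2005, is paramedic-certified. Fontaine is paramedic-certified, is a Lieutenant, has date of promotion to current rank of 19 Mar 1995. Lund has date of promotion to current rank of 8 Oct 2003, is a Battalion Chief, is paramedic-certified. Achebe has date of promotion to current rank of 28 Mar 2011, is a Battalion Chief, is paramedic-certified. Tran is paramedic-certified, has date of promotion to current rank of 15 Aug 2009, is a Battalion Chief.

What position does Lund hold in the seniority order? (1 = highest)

3

By rank: Achebe, Tran, Lund and Delgado (Battalion Chief); then Romero (Captain); then Fontaine (Lieutenant).
Achebe, Tran, Lund and Delgado are each paramedic-certified, so the next rule applies.
Among Achebe, Tran, Lund and Delgado, by date of promotion to current rank (later first) (reversed rule for this group): Achebe (28 Mar 2011) before Tran (15 Aug 2009) before Lund (8 Oct 2003) before Delgado (8 Oct 2002).
Order: Achebe, Tran, Lund, Delgado, Romero, Fontaine. So position 3.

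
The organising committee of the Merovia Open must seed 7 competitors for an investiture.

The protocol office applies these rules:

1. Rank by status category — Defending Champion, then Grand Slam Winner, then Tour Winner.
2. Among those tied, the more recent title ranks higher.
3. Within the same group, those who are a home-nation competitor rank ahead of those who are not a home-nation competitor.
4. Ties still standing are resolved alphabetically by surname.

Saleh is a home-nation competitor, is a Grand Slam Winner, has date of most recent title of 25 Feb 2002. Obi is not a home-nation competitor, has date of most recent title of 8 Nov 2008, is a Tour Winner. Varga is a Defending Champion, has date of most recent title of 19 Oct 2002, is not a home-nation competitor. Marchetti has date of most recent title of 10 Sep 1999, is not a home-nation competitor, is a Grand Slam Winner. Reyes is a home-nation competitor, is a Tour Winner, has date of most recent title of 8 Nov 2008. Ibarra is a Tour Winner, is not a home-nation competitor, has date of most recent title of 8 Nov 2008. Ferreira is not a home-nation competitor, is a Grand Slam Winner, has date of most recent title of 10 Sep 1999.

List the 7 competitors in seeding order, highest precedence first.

By status category: Varga (Defending Champion); then Saleh, Ferreira and Marchetti (Grand Slam Winner); then Reyes, Ibarra and Obi (Tour Winner).
Among Saleh, Ferreira and Marchetti, by date of most recent title (later first): Saleh (25 Feb 2002) before Ferreira and Marchetti (10 Sep 1999).
Ferreira and Marchetti are each not a home-nation competitor, so the next rule applies.
Among Ferreira and Marchetti, alphabetically by surname: Ferreira before Marchetti.
Reyes, Ibarra and Obi all have date of most recent title 8 Nov 2008, so the next rule applies.
Among Reyes, Ibarra and Obi, a home-nation competitor before not a home-nation competitor: Reyes (a home-nation competitor) before Ibarra and Obi (not a home-nation competitor).
Among Ibarra and Obi, alphabetically by surname: Ibarra before Obi.
Full order: Varga, Saleh, Ferreira, Marchetti, Reyes, Ibarra, Obi.

Varga, Saleh, Ferreira, Marchetti, Reyes, Ibarra, Obi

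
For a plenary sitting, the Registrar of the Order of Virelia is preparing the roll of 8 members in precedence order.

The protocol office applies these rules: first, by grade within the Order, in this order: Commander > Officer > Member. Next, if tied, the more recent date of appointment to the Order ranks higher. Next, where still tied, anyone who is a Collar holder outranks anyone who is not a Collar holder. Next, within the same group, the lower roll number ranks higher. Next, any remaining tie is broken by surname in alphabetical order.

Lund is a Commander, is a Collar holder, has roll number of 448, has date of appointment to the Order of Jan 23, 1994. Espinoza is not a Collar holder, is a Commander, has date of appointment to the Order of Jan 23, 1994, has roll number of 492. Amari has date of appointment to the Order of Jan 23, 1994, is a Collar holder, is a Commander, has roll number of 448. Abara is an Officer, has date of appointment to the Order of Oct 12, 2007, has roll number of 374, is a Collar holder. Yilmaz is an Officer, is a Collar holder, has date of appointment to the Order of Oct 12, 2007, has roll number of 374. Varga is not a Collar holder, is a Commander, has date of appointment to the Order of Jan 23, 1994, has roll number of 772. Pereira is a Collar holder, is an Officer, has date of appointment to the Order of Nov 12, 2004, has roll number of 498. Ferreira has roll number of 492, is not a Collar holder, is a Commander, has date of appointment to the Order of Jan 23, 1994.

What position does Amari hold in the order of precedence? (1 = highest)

1

By grade within the Order: Amari, Lund, Espinoza, Ferreira and Varga (Commander); then Abara, Yilmaz and Pereira (Officer).
Amari, Lund, Espinoza, Ferreira and Varga all have date of appointment to the Order Jan 23, 1994, so the next rule applies.
Among Amari, Lund, Espinoza, Ferreira and Varga, a Collar holder before not a Collar holder: Amari and Lund (a Collar holder) before Espinoza, Ferreira and Varga (not a Collar holder).
Amari and Lund both have roll number 448, so the next rule applies.
Among Amari and Lund, alphabetically by surname: Amari before Lund.
Among Espinoza, Ferreira and Varga, by roll number (lower first): Espinoza and Ferreira (492) before Varga (772).
Among Espinoza and Ferreira, alphabetically by surname: Espinoza before Ferreira.
Among Abara, Yilmaz and Pereira, by date of appointment to the Order (later first): Abara and Yilmaz (Oct 12, 2007) before Pereira (Nov 12, 2004).
Abara and Yilmaz are each a Collar holder, so the next rule applies.
Abara and Yilmaz both have roll number 374, so the next rule applies.
Among Abara and Yilmaz, alphabetically by surname: Abara before Yilmaz.
Order: Amari, Lund, Espinoza, Ferreira, Varga, Abara, Yilmaz, Pereira. So position 1.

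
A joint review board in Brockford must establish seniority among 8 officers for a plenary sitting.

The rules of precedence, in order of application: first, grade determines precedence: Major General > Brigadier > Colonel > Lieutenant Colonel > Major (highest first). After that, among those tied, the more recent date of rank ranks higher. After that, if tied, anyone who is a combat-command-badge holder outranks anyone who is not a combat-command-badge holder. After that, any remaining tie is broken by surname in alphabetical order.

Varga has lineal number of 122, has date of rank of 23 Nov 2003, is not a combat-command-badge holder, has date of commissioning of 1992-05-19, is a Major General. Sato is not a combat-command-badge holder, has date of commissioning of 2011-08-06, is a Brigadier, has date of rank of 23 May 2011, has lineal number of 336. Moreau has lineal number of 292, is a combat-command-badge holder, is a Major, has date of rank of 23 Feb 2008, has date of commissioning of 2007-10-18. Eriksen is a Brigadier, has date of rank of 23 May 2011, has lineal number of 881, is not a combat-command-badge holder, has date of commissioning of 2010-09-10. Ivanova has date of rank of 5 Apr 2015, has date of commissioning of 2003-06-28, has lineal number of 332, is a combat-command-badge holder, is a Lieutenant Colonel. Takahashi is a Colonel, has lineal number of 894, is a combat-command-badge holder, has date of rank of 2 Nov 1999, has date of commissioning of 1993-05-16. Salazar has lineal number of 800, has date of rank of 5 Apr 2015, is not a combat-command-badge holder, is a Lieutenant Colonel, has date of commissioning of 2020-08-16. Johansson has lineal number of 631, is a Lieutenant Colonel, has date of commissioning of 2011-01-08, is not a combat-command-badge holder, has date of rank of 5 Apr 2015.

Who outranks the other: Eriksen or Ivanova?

By grade: Varga (Major General); then Eriksen and Sato (Brigadier); then Takahashi (Colonel); then Ivanova, Johansson and Salazar (Lieutenant Colonel); then Moreau (Major).
Eriksen and Sato both have date of rank 23 May 2011, so the next rule applies.
Eriksen and Sato are each not a combat-command-badge holder, so the next rule applies.
Among Eriksen and Sato, alphabetically by surname: Eriksen before Sato.
Ivanova, Johansson and Salazar all have date of rank 5 Apr 2015, so the next rule applies.
Among Ivanova, Johansson and Salazar, a combat-command-badge holder before not a combat-command-badge holder: Ivanova (a combat-command-badge holder) before Johansson and Salazar (not a combat-command-badge holder).
Among Johansson and Salazar, alphabetically by surname: Johansson before Salazar.
So Eriksen takes precedence.

Eriksen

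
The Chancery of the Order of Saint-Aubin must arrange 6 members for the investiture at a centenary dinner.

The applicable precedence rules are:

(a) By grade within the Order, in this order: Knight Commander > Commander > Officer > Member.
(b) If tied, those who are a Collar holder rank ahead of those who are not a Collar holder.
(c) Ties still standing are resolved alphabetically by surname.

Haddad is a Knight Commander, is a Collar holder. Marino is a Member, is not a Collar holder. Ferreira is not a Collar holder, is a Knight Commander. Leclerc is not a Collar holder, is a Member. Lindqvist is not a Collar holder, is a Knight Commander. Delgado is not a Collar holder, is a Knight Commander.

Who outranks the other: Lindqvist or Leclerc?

By grade within the Order: Haddad, Delgado, Ferreira and Lindqvist (Knight Commander); then Leclerc and Marino (Member).
Among Haddad, Delgado, Ferreira and Lindqvist, a Collar holder before not a Collar holder: Haddad (a Collar holder) before Delgado, Ferreira and Lindqvist (not a Collar holder).
Among Delgado, Ferreira and Lindqvist, alphabetically by surname: Delgado before Ferreira before Lindqvist.
Leclerc and Marino are each not a Collar holder, so the next rule applies.
Among Leclerc and Marino, alphabetically by surname: Leclerc before Marino.
So Lindqvist takes precedence.

Lindqvist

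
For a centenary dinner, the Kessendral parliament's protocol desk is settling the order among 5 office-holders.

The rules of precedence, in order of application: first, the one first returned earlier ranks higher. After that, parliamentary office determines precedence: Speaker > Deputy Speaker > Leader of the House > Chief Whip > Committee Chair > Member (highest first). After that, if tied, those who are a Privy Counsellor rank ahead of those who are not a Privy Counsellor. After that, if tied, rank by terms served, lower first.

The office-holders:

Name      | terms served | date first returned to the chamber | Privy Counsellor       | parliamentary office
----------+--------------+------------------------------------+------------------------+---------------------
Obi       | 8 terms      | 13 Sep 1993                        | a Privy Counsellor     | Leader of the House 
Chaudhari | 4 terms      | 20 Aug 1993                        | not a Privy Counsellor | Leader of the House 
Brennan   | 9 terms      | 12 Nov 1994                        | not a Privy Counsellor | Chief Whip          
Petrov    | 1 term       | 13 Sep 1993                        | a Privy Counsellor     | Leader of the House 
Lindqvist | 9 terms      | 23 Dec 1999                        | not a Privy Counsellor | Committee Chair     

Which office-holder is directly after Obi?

Brennan

By date first returned to the chamber (earlier first): Chaudhari (20 Aug 1993); then Petrov and Obi (both 13 Sep 1993); then Brennan (12 Nov 1994); then Lindqvist (23 Dec 1999).
Petrov and Obi are each Leader of the House, so the next rule applies.
Petrov and Obi are each a Privy Counsellor, so the next rule applies.
Among Petrov and Obi, by terms served (lower first): Petrov (1 term) before Obi (8 terms).
Order: Chaudhari, Petrov, Obi, Brennan, Lindqvist.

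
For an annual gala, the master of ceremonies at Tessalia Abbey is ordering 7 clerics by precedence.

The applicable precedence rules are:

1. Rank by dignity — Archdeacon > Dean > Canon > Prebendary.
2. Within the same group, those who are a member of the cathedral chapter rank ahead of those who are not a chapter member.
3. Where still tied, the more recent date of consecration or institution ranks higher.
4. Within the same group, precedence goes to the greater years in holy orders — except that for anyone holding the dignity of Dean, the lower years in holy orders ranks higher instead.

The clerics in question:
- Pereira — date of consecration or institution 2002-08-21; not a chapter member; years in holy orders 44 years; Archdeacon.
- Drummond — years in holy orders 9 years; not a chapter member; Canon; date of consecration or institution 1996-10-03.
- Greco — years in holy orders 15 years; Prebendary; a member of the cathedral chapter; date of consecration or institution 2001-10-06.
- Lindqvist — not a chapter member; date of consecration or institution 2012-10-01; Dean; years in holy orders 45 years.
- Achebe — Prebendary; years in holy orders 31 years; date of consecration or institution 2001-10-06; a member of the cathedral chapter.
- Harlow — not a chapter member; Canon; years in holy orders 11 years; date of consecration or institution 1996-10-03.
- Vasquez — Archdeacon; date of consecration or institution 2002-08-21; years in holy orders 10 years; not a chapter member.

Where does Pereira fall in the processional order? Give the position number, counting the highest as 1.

By dignity: Pereira and Vasquez (Archdeacon); then Lindqvist (Dean); then Harlow and Drummond (Canon); then Achebe and Greco (Prebendary).
Pereira and Vasquez are each not a chapter member, so the next rule applies.
Pereira and Vasquez both have date of consecration or institution 2002-08-21, so the next rule applies.
Among Pereira and Vasquez, by years in holy orders (higher first): Pereira (44 years) before Vasquez (10 years).
Harlow and Drummond are each not a chapter member, so the next rule applies.
Harlow and Drummond both have date of consecration or institution 1996-10-03, so the next rule applies.
Among Harlow and Drummond, by years in holy orders (higher first): Harlow (11 years) before Drummond (9 years).
Achebe and Greco are each a member of the cathedral chapter, so the next rule applies.
Achebe and Greco both have date of consecration or institution 2001-10-06, so the next rule applies.
Among Achebe and Greco, by years in holy orders (higher first): Achebe (31 years) before Greco (15 years).
Order: Pereira, Vasquez, Lindqvist, Harlow, Drummond, Achebe, Greco. So position 1.

1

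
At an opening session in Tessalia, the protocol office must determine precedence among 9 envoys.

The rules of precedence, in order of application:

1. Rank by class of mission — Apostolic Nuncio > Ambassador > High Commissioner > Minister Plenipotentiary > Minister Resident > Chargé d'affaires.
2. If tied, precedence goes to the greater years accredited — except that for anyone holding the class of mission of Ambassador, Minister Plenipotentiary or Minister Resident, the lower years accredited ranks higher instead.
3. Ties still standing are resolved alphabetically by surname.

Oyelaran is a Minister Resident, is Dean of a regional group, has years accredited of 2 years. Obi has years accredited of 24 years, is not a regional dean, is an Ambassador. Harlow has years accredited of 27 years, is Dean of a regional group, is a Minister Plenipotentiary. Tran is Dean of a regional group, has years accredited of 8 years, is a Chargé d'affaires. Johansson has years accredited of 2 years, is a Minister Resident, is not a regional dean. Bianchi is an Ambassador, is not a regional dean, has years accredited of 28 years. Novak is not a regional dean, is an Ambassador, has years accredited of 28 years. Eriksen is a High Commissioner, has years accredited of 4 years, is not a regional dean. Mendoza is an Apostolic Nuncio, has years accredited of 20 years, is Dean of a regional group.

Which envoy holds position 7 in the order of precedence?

By class of mission: Mendoza (Apostolic Nuncio); then Obi, Bianchi and Novak (Ambassador); then Eriksen (High Commissioner); then Harlow (Minister Plenipotentiary); then Johansson and Oyelaran (Minister Resident); then Tran (Chargé d'affaires).
Among Obi, Bianchi and Novak, by years accredited (lower first) (reversed rule for this group): Obi (24 years) before Bianchi and Novak (28 years).
Among Bianchi and Novak, alphabetically by surname: Bianchi before Novak.
Johansson and Oyelaran both have years accredited 2 years, so the next rule applies.
Among Johansson and Oyelaran, alphabetically by surname: Johansson before Oyelaran.
Order: Mendoza, Obi, Bianchi, Novak, Eriksen, Harlow, Johansson, Oyelaran, Tran.

Johansson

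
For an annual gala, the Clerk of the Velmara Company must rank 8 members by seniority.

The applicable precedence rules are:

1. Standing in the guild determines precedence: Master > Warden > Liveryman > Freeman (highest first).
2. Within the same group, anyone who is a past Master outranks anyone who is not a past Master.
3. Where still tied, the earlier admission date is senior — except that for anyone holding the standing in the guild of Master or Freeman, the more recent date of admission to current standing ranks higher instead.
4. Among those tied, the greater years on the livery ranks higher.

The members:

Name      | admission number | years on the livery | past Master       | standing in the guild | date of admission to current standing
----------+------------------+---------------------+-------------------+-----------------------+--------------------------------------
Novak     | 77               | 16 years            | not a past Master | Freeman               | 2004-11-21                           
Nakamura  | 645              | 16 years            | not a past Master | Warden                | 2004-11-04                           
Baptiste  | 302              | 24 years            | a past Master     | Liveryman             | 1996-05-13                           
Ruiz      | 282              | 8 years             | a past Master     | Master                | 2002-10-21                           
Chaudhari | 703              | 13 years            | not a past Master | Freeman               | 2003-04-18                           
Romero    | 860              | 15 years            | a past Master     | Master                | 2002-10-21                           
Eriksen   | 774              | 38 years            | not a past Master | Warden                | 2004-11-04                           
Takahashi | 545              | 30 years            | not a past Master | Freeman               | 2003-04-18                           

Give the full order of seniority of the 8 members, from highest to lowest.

By standing in the guild: Romero and Ruiz (Master); then Eriksen and Nakamura (Warden); then Baptiste (Liveryman); then Novak, Takahashi and Chaudhari (Freeman).
Romero and Ruiz are each a past Master, so the next rule applies.
Romero and Ruiz both have date of admission to current standing 2002-10-21, so the next rule applies.
Among Romero and Ruiz, by years on the livery (higher first): Romero (15 years) before Ruiz (8 years).
Eriksen and Nakamura are each not a past Master, so the next rule applies.
Eriksen and Nakamura both have date of admission to current standing 2004-11-04, so the next rule applies.
Among Eriksen and Nakamura, by years on the livery (higher first): Eriksen (38 years) before Nakamura (16 years).
Novak, Takahashi and Chaudhari are each not a past Master, so the next rule applies.
Among Novak, Takahashi and Chaudhari, by date of admission to current standing (later first) (reversed rule for this group): Novak (2004-11-21) before Takahashi and Chaudhari (2003-04-18).
Among Takahashi and Chaudhari, by years on the livery (higher first): Takahashi (30 years) before Chaudhari (13 years).
Full order: Romero, Ruiz, Eriksen, Nakamura, Baptiste, Novak, Takahashi, Chaudhari.

Romero, Ruiz, Eriksen, Nakamura, Baptiste, Novak, Takahashi, Chaudhari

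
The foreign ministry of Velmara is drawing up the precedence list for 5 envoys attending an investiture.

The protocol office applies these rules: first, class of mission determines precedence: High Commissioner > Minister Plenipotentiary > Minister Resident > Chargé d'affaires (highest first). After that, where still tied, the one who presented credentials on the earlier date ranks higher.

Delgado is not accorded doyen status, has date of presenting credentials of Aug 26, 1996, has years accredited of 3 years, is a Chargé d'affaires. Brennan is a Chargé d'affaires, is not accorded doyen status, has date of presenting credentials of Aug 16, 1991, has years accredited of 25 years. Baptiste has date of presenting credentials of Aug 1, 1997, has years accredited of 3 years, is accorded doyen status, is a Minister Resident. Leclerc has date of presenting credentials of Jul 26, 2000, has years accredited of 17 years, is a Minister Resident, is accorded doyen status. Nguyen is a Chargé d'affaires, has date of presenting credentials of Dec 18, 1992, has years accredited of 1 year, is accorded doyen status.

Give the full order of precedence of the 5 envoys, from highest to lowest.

By class of mission: Baptiste and Leclerc (Minister Resident); then Brennan, Nguyen and Delgado (Chargé d'affaires).
Among Baptiste and Leclerc, by date of presenting credentials (earlier first): Baptiste (Aug 1, 1997) before Leclerc (Jul 26, 2000).
Among Brennan, Nguyen and Delgado, by date of presenting credentials (earlier first): Brennan (Aug 16, 1991) before Nguyen (Dec 18, 1992) before Delgado (Aug 26, 1996).
Full order: Baptiste, Leclerc, Brennan, Nguyen, Delgado.

Baptiste, Leclerc, Brennan, Nguyen, Delgado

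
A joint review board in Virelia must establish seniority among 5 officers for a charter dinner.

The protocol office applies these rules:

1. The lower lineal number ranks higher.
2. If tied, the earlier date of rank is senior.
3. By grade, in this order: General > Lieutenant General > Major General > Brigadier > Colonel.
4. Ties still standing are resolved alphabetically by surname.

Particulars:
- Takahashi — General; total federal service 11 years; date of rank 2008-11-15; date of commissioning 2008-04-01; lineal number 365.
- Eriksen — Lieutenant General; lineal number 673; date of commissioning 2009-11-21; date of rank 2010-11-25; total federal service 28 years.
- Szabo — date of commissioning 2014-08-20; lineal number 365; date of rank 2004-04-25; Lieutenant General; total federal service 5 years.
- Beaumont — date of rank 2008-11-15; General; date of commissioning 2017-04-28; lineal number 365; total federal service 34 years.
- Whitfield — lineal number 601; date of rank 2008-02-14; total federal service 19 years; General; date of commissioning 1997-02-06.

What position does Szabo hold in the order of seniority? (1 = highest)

1

By lineal number (lower first): Szabo, Beaumont and Takahashi (each 365); then Whitfield (601); then Eriksen (673).
Among Szabo, Beaumont and Takahashi, by date of rank (earlier first): Szabo (2004-04-25) before Beaumont and Takahashi (2008-11-15).
Beaumont and Takahashi are each General, so the next rule applies.
Among Beaumont and Takahashi, alphabetically by surname: Beaumont before Takahashi.
Order: Szabo, Beaumont, Takahashi, Whitfield, Eriksen. So position 1.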